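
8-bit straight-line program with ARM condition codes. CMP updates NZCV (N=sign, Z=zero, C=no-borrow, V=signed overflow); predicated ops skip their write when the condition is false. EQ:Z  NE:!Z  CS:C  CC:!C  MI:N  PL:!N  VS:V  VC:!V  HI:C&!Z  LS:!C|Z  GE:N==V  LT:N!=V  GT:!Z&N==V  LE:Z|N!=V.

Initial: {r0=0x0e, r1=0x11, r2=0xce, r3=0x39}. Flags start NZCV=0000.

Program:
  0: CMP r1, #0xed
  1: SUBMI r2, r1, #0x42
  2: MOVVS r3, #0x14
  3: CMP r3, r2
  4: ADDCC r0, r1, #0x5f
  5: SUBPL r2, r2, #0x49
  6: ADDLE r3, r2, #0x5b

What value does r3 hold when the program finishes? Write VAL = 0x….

VAL = 0x39

0: ✓ CMP  NZCV=0000
1: · SUBMI
2: · MOVVS
3: ✓ CMP  NZCV=0000
4: ✓ ADDCC  r0←0x70
5: ✓ SUBPL  r2←0x85
6: · ADDLE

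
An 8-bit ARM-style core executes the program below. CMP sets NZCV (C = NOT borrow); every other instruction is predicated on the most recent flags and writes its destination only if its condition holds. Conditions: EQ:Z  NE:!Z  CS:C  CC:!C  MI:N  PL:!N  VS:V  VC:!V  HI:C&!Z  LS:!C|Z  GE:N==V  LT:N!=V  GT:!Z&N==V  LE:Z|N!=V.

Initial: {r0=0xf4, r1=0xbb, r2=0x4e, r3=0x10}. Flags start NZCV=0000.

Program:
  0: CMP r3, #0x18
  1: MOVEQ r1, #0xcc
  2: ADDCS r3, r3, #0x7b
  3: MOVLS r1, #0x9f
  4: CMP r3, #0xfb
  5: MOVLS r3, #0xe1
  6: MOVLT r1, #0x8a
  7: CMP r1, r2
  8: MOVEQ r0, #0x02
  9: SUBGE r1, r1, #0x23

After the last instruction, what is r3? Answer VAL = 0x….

VAL = 0xe1

0: ✓ CMP  NZCV=1000
1: · MOVEQ
2: · ADDCS
3: ✓ MOVLS  r1←0x9f
4: ✓ CMP  NZCV=0000
5: ✓ MOVLS  r3←0xe1
6: · MOVLT
7: ✓ CMP  NZCV=0011
8: · MOVEQ
9: · SUBGE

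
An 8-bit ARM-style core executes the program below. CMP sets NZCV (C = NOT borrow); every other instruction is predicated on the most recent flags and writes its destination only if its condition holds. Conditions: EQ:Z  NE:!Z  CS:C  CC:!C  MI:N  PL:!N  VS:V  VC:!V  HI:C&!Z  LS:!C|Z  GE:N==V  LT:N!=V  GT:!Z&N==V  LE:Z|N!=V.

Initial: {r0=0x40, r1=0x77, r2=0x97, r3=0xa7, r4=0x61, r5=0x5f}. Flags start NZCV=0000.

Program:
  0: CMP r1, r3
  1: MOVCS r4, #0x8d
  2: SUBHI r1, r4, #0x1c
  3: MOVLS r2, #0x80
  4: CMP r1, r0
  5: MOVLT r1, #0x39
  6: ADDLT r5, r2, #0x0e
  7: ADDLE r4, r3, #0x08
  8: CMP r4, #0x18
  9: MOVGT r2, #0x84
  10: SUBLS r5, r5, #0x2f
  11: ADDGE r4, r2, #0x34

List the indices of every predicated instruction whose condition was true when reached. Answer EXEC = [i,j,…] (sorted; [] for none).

0: ✓ CMP  NZCV=1001
1: · MOVCS
2: · SUBHI
3: ✓ MOVLS  r2←0x80
4: ✓ CMP  NZCV=0010
5: · MOVLT
6: · ADDLT
7: · ADDLE
8: ✓ CMP  NZCV=0010
9: ✓ MOVGT  r2←0x84
10: · SUBLS
11: ✓ ADDGE  r4←0xb8

EXEC = [3,9,11]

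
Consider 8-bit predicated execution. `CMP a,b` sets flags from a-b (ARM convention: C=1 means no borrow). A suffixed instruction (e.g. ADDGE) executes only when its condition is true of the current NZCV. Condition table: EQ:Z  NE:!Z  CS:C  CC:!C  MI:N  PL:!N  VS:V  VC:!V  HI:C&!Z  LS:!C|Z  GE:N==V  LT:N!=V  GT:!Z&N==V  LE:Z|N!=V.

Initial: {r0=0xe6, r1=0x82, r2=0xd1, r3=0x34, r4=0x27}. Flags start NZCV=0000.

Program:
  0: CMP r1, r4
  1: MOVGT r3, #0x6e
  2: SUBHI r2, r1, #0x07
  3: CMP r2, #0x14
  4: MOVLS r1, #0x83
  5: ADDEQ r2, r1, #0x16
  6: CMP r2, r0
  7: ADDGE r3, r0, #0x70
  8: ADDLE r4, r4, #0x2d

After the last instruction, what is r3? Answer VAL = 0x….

0: ✓ CMP  NZCV=0011
1: · MOVGT
2: ✓ SUBHI  r2←0x7b
3: ✓ CMP  NZCV=0010
4: · MOVLS
5: · ADDEQ
6: ✓ CMP  NZCV=1001
7: ✓ ADDGE  r3←0x56
8: · ADDLE

VAL = 0x56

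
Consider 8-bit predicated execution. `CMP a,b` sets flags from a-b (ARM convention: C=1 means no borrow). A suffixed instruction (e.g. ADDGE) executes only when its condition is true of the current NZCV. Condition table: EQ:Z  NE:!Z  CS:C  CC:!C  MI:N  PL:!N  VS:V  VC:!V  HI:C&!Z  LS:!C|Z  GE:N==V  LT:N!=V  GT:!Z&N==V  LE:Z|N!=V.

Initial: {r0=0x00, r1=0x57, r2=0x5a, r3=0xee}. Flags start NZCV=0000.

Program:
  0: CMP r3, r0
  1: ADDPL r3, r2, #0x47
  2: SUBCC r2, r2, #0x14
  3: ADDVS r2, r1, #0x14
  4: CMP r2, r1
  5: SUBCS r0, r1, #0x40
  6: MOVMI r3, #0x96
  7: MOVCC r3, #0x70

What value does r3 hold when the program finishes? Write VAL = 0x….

VAL = 0xee

0: ✓ CMP  NZCV=1010
1: · ADDPL
2: · SUBCC
3: · ADDVS
4: ✓ CMP  NZCV=0010
5: ✓ SUBCS  r0←0x17
6: · MOVMI
7: · MOVCC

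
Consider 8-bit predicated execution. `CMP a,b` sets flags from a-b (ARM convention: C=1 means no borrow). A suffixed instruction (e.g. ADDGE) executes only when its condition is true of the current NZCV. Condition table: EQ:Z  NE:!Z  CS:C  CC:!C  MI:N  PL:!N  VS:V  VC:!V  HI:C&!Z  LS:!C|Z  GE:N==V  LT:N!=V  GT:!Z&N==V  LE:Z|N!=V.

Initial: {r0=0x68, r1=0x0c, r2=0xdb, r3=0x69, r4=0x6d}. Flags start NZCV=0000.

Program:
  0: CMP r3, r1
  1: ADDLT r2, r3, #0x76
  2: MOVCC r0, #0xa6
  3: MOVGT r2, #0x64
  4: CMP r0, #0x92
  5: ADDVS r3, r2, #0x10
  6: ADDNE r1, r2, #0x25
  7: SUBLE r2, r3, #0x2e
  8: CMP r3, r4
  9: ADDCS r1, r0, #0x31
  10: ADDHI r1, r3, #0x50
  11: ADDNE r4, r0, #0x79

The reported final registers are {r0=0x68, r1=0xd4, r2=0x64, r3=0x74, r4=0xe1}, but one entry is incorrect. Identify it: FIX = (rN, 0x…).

0: ✓ CMP  NZCV=0010
1: · ADDLT
2: · MOVCC
3: ✓ MOVGT  r2←0x64
4: ✓ CMP  NZCV=1001
5: ✓ ADDVS  r3←0x74
6: ✓ ADDNE  r1←0x89
7: · SUBLE
8: ✓ CMP  NZCV=0010
9: ✓ ADDCS  r1←0x99
10: ✓ ADDHI  r1←0xc4
11: ✓ ADDNE  r4←0xe1

FIX = (r1, 0xc4)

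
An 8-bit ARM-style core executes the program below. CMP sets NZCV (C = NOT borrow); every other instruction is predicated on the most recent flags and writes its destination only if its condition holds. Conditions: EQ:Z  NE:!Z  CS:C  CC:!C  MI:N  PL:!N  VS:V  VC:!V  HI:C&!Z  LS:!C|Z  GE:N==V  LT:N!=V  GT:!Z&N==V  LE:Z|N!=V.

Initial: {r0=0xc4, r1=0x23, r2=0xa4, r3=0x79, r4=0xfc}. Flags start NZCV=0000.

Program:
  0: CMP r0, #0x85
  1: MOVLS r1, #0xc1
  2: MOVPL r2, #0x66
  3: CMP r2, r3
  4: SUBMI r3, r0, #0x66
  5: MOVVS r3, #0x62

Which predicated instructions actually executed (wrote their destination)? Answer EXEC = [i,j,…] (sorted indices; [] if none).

EXEC = [2,4]

0: ✓ CMP  NZCV=0010
1: · MOVLS
2: ✓ MOVPL  r2←0x66
3: ✓ CMP  NZCV=1000
4: ✓ SUBMI  r3←0x5e
5: · MOVVS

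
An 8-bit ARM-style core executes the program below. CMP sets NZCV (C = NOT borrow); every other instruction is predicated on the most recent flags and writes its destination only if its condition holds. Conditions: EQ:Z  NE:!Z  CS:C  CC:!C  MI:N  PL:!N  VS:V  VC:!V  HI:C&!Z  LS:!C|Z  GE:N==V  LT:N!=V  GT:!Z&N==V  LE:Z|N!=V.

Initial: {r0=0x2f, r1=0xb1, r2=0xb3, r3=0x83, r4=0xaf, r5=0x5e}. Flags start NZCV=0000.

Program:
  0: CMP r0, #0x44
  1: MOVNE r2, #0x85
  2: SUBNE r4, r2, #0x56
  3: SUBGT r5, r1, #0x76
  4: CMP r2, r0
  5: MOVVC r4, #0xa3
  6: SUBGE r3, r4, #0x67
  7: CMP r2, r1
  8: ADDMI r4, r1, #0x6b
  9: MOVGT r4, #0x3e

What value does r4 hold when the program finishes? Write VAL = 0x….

0: ✓ CMP  NZCV=1000
1: ✓ MOVNE  r2←0x85
2: ✓ SUBNE  r4←0x2f
3: · SUBGT
4: ✓ CMP  NZCV=0011
5: · MOVVC
6: · SUBGE
7: ✓ CMP  NZCV=1000
8: ✓ ADDMI  r4←0x1c
9: · MOVGT

VAL = 0x1c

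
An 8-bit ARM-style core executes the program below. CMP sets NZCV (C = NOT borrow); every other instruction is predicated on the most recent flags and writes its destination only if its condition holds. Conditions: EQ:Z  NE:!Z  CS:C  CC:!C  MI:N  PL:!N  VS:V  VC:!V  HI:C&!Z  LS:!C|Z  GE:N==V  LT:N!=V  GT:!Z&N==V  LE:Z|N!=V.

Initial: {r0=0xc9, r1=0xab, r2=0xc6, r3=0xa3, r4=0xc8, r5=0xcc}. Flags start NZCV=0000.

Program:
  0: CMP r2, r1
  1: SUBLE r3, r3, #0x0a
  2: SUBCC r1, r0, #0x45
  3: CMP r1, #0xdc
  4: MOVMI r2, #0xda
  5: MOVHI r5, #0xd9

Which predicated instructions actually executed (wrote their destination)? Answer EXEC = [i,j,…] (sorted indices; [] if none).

[0] flags=0010 → (cmp)
[1] flags=0010 LE?F → skip
[2] flags=0010 CC?F → skip
[3] flags=1000 → (cmp)
[4] flags=1000 MI?T → r2=0xda
[5] flags=1000 HI?F → skip

EXEC = [4]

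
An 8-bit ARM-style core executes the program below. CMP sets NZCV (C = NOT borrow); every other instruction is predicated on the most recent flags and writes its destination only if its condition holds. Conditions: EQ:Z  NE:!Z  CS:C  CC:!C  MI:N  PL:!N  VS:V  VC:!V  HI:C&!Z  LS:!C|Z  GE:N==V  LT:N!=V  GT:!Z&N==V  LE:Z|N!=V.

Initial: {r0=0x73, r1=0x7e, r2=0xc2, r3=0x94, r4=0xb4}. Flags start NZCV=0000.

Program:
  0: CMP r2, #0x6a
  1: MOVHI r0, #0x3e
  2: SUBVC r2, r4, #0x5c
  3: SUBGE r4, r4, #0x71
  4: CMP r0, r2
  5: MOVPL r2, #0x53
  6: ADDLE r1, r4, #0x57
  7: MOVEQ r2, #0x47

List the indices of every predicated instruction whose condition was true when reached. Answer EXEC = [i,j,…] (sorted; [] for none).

0: ✓ CMP  NZCV=0011
1: ✓ MOVHI  r0←0x3e
2: · SUBVC
3: · SUBGE
4: ✓ CMP  NZCV=0000
5: ✓ MOVPL  r2←0x53
6: · ADDLE
7: · MOVEQ

EXEC = [1,5]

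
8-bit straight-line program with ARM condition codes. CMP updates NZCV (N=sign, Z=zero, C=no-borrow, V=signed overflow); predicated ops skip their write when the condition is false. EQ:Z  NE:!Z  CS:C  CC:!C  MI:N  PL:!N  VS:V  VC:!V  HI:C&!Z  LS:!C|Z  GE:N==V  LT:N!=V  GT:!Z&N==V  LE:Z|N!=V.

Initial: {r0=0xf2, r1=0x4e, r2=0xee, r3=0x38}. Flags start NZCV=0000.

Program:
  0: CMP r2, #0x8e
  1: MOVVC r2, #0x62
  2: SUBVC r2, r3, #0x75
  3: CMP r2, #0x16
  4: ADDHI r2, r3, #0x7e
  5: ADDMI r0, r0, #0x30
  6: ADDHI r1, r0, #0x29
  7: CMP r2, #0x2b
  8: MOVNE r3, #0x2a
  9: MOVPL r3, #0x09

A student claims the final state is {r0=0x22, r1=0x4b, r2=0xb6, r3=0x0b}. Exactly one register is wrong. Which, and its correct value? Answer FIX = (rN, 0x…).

FIX = (r3, 0x2a)

0: ✓ CMP  NZCV=0010
1: ✓ MOVVC  r2←0x62
2: ✓ SUBVC  r2←0xc3
3: ✓ CMP  NZCV=1010
4: ✓ ADDHI  r2←0xb6
5: ✓ ADDMI  r0←0x22
6: ✓ ADDHI  r1←0x4b
7: ✓ CMP  NZCV=1010
8: ✓ MOVNE  r3←0x2a
9: · MOVPL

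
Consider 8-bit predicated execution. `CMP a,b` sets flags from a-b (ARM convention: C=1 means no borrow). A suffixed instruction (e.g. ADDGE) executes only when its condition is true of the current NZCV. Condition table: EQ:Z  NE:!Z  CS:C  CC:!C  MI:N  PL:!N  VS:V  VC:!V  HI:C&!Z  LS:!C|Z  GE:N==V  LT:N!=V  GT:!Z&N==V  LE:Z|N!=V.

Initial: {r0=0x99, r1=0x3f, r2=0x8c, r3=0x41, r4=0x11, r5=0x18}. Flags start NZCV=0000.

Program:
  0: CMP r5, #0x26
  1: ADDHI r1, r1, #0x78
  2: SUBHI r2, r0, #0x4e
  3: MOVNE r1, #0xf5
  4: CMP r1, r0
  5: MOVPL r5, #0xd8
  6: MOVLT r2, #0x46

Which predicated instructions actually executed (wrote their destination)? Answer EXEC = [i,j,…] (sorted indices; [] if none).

EXEC = [3,5]

0: ✓ CMP  NZCV=1000
1: · ADDHI
2: · SUBHI
3: ✓ MOVNE  r1←0xf5
4: ✓ CMP  NZCV=0010
5: ✓ MOVPL  r5←0xd8
6: · MOVLT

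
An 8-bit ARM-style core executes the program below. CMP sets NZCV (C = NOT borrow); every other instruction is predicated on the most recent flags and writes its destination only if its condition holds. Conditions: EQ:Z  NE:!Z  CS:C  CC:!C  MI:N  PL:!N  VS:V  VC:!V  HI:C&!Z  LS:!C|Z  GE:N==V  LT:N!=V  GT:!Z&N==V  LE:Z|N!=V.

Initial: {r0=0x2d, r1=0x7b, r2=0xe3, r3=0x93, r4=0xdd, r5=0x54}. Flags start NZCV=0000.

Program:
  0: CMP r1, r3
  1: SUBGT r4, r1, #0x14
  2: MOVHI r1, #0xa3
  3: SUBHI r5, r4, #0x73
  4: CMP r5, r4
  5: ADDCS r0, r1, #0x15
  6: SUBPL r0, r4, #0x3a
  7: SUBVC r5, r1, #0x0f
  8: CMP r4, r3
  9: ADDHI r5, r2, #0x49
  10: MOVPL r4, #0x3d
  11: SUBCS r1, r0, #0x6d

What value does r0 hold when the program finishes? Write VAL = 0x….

VAL = 0x2d

0: ✓ CMP  NZCV=1001
1: ✓ SUBGT  r4←0x67
2: · MOVHI
3: · SUBHI
4: ✓ CMP  NZCV=1000
5: · ADDCS
6: · SUBPL
7: ✓ SUBVC  r5←0x6c
8: ✓ CMP  NZCV=1001
9: · ADDHI
10: · MOVPL
11: · SUBCS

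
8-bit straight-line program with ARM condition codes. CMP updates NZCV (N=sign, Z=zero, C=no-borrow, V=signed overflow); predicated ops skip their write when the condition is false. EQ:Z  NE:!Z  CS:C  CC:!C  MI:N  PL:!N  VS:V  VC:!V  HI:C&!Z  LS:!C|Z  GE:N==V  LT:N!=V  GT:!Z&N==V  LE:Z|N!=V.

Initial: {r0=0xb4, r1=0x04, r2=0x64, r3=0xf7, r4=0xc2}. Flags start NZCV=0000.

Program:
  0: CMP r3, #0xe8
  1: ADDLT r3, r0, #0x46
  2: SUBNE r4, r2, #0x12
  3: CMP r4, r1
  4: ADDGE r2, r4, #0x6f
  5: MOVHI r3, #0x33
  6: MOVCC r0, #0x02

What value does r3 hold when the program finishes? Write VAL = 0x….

0: ✓ CMP  NZCV=0010
1: · ADDLT
2: ✓ SUBNE  r4←0x52
3: ✓ CMP  NZCV=0010
4: ✓ ADDGE  r2←0xc1
5: ✓ MOVHI  r3←0x33
6: · MOVCC

VAL = 0x33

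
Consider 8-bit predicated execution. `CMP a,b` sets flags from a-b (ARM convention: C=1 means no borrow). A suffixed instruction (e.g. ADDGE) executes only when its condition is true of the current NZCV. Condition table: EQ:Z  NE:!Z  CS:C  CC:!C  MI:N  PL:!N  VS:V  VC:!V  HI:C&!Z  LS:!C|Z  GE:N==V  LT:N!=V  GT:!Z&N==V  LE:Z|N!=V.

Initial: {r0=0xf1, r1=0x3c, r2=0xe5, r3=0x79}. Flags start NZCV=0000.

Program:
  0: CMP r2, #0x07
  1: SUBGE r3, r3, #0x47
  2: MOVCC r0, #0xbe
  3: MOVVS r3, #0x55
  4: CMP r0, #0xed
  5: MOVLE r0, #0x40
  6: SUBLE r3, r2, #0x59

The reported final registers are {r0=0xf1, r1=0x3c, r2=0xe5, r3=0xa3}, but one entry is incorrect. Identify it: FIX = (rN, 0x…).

FIX = (r3, 0x79)

[0] flags=1010 → (cmp)
[1] flags=1010 GE?F → skip
[2] flags=1010 CC?F → skip
[3] flags=1010 VS?F → skip
[4] flags=0010 → (cmp)
[5] flags=0010 LE?F → skip
[6] flags=0010 LE?F → skip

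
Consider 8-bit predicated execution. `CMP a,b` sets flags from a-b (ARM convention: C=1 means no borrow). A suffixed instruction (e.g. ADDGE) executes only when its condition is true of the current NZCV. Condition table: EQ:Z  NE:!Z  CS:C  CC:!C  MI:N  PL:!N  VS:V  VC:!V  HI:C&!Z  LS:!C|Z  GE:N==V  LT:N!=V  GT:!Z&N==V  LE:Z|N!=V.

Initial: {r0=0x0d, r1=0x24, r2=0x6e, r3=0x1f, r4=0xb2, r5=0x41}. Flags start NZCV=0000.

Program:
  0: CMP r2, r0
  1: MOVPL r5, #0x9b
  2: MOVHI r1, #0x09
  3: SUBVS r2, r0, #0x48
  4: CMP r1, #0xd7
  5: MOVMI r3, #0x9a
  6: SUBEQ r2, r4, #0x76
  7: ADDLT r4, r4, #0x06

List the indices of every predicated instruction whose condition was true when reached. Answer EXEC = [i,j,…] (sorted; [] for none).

EXEC = [1,2]

[0] flags=0010 → (cmp)
[1] flags=0010 PL?T → r5=0x9b
[2] flags=0010 HI?T → r1=0x09
[3] flags=0010 VS?F → skip
[4] flags=0000 → (cmp)
[5] flags=0000 MI?F → skip
[6] flags=0000 EQ?F → skip
[7] flags=0000 LT?F → skip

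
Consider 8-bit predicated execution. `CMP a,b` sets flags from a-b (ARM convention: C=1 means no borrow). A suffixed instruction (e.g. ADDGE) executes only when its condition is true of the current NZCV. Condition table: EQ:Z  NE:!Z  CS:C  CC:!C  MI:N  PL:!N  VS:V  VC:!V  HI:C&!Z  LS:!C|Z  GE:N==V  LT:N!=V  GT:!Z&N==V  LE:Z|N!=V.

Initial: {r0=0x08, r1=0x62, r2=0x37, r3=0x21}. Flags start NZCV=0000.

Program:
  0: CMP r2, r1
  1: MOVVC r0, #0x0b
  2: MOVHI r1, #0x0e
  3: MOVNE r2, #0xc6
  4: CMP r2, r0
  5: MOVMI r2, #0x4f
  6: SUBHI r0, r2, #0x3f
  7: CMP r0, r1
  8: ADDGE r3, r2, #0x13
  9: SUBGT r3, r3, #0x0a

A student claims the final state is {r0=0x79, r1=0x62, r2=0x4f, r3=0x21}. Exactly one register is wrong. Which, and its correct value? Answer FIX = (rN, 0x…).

[0] flags=1000 → (cmp)
[1] flags=1000 VC?T → r0=0x0b
[2] flags=1000 HI?F → skip
[3] flags=1000 NE?T → r2=0xc6
[4] flags=1010 → (cmp)
[5] flags=1010 MI?T → r2=0x4f
[6] flags=1010 HI?T → r0=0x10
[7] flags=1000 → (cmp)
[8] flags=1000 GE?F → skip
[9] flags=1000 GT?F → skip

FIX = (r0, 0x10)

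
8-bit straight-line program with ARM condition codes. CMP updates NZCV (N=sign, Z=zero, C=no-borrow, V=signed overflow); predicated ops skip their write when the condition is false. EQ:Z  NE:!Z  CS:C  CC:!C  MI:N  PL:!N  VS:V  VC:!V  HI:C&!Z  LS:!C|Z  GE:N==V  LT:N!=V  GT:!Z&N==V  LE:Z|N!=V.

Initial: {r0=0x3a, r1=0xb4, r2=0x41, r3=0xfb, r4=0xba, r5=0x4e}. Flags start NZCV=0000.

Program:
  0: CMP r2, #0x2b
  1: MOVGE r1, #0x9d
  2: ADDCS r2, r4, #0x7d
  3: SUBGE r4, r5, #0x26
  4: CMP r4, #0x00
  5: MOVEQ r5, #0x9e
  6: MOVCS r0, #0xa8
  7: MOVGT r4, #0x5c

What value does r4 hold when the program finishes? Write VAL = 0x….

0: ✓ CMP  NZCV=0010
1: ✓ MOVGE  r1←0x9d
2: ✓ ADDCS  r2←0x37
3: ✓ SUBGE  r4←0x28
4: ✓ CMP  NZCV=0010
5: · MOVEQ
6: ✓ MOVCS  r0←0xa8
7: ✓ MOVGT  r4←0x5c

VAL = 0x5c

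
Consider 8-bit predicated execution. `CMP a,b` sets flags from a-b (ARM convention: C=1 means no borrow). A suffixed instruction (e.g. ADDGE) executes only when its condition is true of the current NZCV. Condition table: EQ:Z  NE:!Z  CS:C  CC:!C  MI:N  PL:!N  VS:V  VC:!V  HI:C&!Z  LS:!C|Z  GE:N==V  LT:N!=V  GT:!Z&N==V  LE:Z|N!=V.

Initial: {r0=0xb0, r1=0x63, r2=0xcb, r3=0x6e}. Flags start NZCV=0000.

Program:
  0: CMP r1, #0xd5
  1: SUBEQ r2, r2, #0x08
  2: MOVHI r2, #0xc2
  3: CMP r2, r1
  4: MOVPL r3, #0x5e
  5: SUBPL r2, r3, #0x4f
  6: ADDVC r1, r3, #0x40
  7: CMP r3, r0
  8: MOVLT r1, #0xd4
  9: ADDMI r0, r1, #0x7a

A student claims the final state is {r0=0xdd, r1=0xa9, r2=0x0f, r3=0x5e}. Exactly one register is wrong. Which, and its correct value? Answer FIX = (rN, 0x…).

0: ✓ CMP  NZCV=1001
1: · SUBEQ
2: · MOVHI
3: ✓ CMP  NZCV=0011
4: ✓ MOVPL  r3←0x5e
5: ✓ SUBPL  r2←0x0f
6: · ADDVC
7: ✓ CMP  NZCV=1001
8: · MOVLT
9: ✓ ADDMI  r0←0xdd

FIX = (r1, 0x63)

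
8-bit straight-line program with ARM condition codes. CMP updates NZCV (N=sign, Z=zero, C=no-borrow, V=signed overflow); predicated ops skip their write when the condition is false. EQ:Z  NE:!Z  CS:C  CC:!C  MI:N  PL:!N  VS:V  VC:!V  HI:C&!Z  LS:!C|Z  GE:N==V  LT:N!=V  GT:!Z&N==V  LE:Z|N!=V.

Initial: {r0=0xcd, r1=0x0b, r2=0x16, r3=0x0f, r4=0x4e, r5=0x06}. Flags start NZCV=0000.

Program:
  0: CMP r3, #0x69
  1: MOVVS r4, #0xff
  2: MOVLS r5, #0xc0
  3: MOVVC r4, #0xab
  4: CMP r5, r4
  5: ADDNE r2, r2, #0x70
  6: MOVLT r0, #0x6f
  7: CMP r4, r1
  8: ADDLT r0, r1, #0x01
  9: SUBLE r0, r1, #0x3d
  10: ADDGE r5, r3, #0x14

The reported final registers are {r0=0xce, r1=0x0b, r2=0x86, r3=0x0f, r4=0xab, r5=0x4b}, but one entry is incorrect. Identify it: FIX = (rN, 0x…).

FIX = (r5, 0xc0)

[0] flags=1000 → (cmp)
[1] flags=1000 VS?F → skip
[2] flags=1000 LS?T → r5=0xc0
[3] flags=1000 VC?T → r4=0xab
[4] flags=0010 → (cmp)
[5] flags=0010 NE?T → r2=0x86
[6] flags=0010 LT?F → skip
[7] flags=1010 → (cmp)
[8] flags=1010 LT?T → r0=0x0c
[9] flags=1010 LE?T → r0=0xce
[10] flags=1010 GE?F → skip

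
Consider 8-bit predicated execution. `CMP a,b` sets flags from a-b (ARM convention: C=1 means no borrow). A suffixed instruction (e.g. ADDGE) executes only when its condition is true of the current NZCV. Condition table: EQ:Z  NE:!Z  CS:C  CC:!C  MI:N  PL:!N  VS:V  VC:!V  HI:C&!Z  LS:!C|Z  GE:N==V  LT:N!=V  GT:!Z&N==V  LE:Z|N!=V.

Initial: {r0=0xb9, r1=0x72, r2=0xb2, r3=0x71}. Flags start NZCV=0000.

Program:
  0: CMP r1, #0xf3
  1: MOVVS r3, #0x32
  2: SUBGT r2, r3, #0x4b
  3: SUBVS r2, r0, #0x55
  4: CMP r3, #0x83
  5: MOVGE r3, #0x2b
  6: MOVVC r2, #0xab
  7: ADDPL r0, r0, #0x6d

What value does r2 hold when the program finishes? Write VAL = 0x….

0: ✓ CMP  NZCV=0000
1: · MOVVS
2: ✓ SUBGT  r2←0x26
3: · SUBVS
4: ✓ CMP  NZCV=1001
5: ✓ MOVGE  r3←0x2b
6: · MOVVC
7: · ADDPL

VAL = 0x26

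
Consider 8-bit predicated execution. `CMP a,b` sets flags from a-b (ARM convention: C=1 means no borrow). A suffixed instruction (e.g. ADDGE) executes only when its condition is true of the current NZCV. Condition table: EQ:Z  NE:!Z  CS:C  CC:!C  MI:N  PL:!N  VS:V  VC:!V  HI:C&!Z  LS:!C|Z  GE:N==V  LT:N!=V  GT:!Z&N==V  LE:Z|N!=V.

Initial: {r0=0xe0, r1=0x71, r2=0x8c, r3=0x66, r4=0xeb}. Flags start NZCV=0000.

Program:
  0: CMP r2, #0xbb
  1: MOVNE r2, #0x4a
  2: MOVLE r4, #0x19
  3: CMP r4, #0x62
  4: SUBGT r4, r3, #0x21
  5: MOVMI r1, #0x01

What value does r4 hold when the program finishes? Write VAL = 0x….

VAL = 0x19

[0] flags=1000 → (cmp)
[1] flags=1000 NE?T → r2=0x4a
[2] flags=1000 LE?T → r4=0x19
[3] flags=1000 → (cmp)
[4] flags=1000 GT?F → skip
[5] flags=1000 MI?T → r1=0x01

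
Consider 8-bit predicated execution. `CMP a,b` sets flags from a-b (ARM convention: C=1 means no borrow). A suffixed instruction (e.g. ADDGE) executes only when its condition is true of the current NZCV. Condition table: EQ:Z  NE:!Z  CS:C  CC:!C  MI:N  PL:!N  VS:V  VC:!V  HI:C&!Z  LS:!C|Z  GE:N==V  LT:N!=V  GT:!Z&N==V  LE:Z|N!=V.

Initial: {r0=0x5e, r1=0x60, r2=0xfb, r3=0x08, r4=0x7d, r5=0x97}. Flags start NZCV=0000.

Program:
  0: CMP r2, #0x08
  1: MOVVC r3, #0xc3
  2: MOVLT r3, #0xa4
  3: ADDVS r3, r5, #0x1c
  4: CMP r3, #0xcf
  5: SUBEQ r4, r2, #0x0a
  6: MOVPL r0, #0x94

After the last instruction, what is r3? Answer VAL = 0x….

VAL = 0xa4

[0] flags=1010 → (cmp)
[1] flags=1010 VC?T → r3=0xc3
[2] flags=1010 LT?T → r3=0xa4
[3] flags=1010 VS?F → skip
[4] flags=1000 → (cmp)
[5] flags=1000 EQ?F → skip
[6] flags=1000 PL?F → skip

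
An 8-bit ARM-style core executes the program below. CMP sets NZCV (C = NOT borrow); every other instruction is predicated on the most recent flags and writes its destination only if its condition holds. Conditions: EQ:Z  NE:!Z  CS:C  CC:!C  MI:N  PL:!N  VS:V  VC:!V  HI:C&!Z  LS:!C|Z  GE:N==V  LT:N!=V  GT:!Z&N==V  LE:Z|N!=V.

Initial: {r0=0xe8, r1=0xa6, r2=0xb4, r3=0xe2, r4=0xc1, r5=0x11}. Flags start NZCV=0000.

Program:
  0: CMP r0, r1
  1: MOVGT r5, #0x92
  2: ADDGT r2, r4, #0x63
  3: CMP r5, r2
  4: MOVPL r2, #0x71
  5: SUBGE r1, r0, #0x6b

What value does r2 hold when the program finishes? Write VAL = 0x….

VAL = 0x71

[0] flags=0010 → (cmp)
[1] flags=0010 GT?T → r5=0x92
[2] flags=0010 GT?T → r2=0x24
[3] flags=0011 → (cmp)
[4] flags=0011 PL?T → r2=0x71
[5] flags=0011 GE?F → skip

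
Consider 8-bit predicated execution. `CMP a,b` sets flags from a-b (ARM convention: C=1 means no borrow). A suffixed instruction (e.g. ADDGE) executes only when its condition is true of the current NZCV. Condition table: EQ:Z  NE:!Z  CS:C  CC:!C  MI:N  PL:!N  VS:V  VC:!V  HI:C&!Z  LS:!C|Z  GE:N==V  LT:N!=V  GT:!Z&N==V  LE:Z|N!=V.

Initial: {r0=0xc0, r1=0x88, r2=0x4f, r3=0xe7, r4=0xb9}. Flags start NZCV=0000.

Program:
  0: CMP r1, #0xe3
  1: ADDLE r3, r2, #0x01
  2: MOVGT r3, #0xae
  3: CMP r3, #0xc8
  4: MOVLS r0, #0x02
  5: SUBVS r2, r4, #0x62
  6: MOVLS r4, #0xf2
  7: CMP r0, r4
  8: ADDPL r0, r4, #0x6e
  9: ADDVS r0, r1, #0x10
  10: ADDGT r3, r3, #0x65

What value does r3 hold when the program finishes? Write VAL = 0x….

[0] flags=1000 → (cmp)
[1] flags=1000 LE?T → r3=0x50
[2] flags=1000 GT?F → skip
[3] flags=1001 → (cmp)
[4] flags=1001 LS?T → r0=0x02
[5] flags=1001 VS?T → r2=0x57
[6] flags=1001 LS?T → r4=0xf2
[7] flags=0000 → (cmp)
[8] flags=0000 PL?T → r0=0x60
[9] flags=0000 VS?F → skip
[10] flags=0000 GT?T → r3=0xb5

VAL = 0xb5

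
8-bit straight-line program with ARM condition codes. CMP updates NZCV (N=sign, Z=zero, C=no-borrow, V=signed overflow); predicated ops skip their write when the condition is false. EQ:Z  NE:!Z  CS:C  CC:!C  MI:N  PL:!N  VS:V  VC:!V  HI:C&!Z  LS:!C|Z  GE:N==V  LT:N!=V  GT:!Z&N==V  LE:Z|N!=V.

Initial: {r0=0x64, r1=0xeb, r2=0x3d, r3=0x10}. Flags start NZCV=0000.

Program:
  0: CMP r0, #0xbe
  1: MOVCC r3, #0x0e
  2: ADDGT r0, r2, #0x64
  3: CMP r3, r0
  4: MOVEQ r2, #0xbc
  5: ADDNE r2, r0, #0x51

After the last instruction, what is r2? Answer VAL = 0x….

VAL = 0xf2

[0] flags=1001 → (cmp)
[1] flags=1001 CC?T → r3=0x0e
[2] flags=1001 GT?T → r0=0xa1
[3] flags=0000 → (cmp)
[4] flags=0000 EQ?F → skip
[5] flags=0000 NE?T → r2=0xf2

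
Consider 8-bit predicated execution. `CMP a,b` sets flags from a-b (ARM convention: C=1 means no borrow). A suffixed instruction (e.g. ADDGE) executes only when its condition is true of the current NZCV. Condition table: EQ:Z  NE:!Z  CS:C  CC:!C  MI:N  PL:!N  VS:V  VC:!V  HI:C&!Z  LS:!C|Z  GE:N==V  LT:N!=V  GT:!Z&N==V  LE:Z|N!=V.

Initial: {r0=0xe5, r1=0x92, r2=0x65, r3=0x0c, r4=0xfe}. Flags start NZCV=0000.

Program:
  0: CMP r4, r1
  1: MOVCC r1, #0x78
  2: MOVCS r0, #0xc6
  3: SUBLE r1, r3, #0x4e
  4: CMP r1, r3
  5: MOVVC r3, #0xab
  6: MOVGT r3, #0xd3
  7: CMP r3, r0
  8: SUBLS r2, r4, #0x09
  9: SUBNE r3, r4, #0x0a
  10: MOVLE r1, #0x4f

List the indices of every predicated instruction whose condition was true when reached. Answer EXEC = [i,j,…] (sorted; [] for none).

EXEC = [2,5,8,9,10]

0: ✓ CMP  NZCV=0010
1: · MOVCC
2: ✓ MOVCS  r0←0xc6
3: · SUBLE
4: ✓ CMP  NZCV=1010
5: ✓ MOVVC  r3←0xab
6: · MOVGT
7: ✓ CMP  NZCV=1000
8: ✓ SUBLS  r2←0xf5
9: ✓ SUBNE  r3←0xf4
10: ✓ MOVLE  r1←0x4f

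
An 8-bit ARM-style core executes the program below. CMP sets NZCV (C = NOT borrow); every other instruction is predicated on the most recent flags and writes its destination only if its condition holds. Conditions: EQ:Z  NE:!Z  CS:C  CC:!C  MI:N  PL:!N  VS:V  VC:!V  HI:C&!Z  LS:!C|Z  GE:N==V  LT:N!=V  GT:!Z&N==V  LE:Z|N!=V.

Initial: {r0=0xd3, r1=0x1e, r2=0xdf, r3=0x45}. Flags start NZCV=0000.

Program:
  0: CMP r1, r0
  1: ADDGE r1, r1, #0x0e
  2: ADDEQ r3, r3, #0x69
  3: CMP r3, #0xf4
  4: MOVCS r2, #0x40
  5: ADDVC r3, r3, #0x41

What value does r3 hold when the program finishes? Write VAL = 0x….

VAL = 0x86

[0] flags=0000 → (cmp)
[1] flags=0000 GE?T → r1=0x2c
[2] flags=0000 EQ?F → skip
[3] flags=0000 → (cmp)
[4] flags=0000 CS?F → skip
[5] flags=0000 VC?T → r3=0x86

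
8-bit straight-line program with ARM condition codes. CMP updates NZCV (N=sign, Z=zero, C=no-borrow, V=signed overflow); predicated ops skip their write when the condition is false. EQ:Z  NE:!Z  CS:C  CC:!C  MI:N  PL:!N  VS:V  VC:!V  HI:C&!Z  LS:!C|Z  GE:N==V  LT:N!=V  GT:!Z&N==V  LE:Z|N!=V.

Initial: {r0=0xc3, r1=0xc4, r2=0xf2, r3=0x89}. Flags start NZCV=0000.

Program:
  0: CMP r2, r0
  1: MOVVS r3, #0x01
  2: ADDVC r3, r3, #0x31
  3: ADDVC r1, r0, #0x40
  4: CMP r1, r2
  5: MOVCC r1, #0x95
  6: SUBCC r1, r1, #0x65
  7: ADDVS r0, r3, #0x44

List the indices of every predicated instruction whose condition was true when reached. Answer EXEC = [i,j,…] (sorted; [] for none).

EXEC = [2,3,5,6]

[0] flags=0010 → (cmp)
[1] flags=0010 VS?F → skip
[2] flags=0010 VC?T → r3=0xba
[3] flags=0010 VC?T → r1=0x03
[4] flags=0000 → (cmp)
[5] flags=0000 CC?T → r1=0x95
[6] flags=0000 CC?T → r1=0x30
[7] flags=0000 VS?F → skip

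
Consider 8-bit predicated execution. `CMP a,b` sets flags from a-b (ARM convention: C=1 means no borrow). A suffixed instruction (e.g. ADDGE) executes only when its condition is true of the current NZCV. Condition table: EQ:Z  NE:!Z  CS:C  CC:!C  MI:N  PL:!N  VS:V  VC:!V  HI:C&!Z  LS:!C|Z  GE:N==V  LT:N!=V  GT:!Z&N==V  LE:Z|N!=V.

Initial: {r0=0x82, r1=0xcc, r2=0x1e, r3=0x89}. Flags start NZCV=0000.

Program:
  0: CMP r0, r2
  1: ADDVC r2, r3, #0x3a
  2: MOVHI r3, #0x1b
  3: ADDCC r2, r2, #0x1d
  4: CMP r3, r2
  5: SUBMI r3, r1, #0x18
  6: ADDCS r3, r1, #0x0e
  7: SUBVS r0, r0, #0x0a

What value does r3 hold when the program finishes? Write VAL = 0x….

VAL = 0xb4

0: ✓ CMP  NZCV=0011
1: · ADDVC
2: ✓ MOVHI  r3←0x1b
3: · ADDCC
4: ✓ CMP  NZCV=1000
5: ✓ SUBMI  r3←0xb4
6: · ADDCS
7: · SUBVS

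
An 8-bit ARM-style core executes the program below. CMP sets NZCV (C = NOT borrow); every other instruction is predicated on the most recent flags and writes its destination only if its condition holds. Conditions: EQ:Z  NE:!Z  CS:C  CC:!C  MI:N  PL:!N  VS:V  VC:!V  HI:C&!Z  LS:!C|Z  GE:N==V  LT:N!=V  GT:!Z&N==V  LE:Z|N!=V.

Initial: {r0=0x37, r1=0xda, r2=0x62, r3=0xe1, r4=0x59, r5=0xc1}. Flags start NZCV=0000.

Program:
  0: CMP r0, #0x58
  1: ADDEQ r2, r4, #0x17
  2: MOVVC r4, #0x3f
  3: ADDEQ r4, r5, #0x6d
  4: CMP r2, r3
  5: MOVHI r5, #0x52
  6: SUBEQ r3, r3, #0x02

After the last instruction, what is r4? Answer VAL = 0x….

[0] flags=1000 → (cmp)
[1] flags=1000 EQ?F → skip
[2] flags=1000 VC?T → r4=0x3f
[3] flags=1000 EQ?F → skip
[4] flags=1001 → (cmp)
[5] flags=1001 HI?F → skip
[6] flags=1001 EQ?F → skip

VAL = 0x3f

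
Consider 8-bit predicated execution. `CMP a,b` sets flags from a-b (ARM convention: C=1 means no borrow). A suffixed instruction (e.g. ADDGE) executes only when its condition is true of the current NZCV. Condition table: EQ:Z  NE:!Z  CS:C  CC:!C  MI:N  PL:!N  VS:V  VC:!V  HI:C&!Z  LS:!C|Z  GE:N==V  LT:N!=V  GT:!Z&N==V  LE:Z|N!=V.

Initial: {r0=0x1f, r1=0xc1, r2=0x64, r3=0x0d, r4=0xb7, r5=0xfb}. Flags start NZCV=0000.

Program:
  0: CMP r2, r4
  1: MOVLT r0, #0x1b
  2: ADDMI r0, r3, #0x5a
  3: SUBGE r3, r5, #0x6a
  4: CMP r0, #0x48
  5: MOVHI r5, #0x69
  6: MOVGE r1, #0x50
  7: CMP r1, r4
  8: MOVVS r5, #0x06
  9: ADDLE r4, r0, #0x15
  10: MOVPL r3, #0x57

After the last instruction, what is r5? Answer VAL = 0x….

VAL = 0x06

0: ✓ CMP  NZCV=1001
1: · MOVLT
2: ✓ ADDMI  r0←0x67
3: ✓ SUBGE  r3←0x91
4: ✓ CMP  NZCV=0010
5: ✓ MOVHI  r5←0x69
6: ✓ MOVGE  r1←0x50
7: ✓ CMP  NZCV=1001
8: ✓ MOVVS  r5←0x06
9: · ADDLE
10: · MOVPL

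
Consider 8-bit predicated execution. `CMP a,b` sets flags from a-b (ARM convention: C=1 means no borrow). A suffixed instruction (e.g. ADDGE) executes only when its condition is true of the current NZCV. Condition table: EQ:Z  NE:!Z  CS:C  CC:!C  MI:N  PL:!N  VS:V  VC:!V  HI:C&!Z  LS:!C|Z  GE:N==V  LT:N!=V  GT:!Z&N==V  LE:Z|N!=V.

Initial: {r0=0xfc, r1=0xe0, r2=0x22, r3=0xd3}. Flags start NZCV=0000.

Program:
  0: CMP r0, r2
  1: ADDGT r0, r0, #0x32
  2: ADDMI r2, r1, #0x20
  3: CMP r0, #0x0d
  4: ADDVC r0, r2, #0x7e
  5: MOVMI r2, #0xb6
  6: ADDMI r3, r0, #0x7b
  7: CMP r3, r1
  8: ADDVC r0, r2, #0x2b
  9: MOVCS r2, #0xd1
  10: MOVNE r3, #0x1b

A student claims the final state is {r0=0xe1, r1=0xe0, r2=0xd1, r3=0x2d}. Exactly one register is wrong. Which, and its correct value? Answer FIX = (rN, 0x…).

FIX = (r3, 0x1b)

0: ✓ CMP  NZCV=1010
1: · ADDGT
2: ✓ ADDMI  r2←0x00
3: ✓ CMP  NZCV=1010
4: ✓ ADDVC  r0←0x7e
5: ✓ MOVMI  r2←0xb6
6: ✓ ADDMI  r3←0xf9
7: ✓ CMP  NZCV=0010
8: ✓ ADDVC  r0←0xe1
9: ✓ MOVCS  r2←0xd1
10: ✓ MOVNE  r3←0x1b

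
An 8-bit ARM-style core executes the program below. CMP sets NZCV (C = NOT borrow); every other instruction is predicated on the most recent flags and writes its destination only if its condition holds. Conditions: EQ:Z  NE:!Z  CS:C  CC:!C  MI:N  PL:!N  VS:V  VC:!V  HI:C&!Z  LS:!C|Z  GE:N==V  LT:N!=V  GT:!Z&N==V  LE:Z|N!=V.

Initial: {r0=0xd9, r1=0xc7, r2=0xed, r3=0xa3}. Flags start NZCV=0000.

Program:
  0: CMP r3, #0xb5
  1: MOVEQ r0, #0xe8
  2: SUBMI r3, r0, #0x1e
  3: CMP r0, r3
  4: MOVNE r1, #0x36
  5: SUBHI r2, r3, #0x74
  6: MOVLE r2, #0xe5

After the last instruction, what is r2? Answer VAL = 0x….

VAL = 0x47

0: ✓ CMP  NZCV=1000
1: · MOVEQ
2: ✓ SUBMI  r3←0xbb
3: ✓ CMP  NZCV=0010
4: ✓ MOVNE  r1←0x36
5: ✓ SUBHI  r2←0x47
6: · MOVLE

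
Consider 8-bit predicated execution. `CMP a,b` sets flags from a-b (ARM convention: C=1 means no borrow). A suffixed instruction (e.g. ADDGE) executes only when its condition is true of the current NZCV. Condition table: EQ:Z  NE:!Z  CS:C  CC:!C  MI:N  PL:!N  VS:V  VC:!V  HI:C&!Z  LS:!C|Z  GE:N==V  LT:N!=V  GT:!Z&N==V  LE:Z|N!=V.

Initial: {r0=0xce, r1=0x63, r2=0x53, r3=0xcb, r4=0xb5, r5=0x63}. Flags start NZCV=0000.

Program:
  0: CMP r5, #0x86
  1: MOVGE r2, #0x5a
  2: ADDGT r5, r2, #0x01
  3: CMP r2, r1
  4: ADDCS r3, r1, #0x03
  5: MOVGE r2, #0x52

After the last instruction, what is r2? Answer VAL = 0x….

VAL = 0x5a

[0] flags=1001 → (cmp)
[1] flags=1001 GE?T → r2=0x5a
[2] flags=1001 GT?T → r5=0x5b
[3] flags=1000 → (cmp)
[4] flags=1000 CS?F → skip
[5] flags=1000 GE?F → skip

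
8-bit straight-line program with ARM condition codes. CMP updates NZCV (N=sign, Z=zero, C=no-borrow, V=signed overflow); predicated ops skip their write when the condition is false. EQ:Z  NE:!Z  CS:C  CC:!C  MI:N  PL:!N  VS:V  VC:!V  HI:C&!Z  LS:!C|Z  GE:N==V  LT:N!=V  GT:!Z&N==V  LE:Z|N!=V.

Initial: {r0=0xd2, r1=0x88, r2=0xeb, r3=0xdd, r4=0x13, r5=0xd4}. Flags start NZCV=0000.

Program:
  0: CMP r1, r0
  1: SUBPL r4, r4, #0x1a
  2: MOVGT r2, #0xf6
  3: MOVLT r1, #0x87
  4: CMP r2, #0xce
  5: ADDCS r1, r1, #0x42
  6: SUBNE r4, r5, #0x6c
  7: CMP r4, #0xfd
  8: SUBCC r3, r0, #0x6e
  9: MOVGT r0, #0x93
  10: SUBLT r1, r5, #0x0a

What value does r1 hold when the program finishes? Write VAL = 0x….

[0] flags=1000 → (cmp)
[1] flags=1000 PL?F → skip
[2] flags=1000 GT?F → skip
[3] flags=1000 LT?T → r1=0x87
[4] flags=0010 → (cmp)
[5] flags=0010 CS?T → r1=0xc9
[6] flags=0010 NE?T → r4=0x68
[7] flags=0000 → (cmp)
[8] flags=0000 CC?T → r3=0x64
[9] flags=0000 GT?T → r0=0x93
[10] flags=0000 LT?F → skip

VAL = 0xc9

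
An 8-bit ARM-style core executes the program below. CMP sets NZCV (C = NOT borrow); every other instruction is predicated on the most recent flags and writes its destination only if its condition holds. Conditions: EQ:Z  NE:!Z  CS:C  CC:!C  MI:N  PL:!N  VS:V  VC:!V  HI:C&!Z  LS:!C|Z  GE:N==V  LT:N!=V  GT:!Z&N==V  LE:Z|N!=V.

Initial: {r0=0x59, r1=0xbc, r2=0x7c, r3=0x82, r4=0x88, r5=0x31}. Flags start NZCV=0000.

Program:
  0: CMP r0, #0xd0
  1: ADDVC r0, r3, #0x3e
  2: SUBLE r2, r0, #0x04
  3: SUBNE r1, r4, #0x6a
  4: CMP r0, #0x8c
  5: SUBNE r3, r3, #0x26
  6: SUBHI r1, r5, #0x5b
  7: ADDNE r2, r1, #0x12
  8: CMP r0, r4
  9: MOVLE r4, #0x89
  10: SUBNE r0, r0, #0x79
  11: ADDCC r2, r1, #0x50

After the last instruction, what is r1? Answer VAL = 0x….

VAL = 0x1e

[0] flags=1001 → (cmp)
[1] flags=1001 VC?F → skip
[2] flags=1001 LE?F → skip
[3] flags=1001 NE?T → r1=0x1e
[4] flags=1001 → (cmp)
[5] flags=1001 NE?T → r3=0x5c
[6] flags=1001 HI?F → skip
[7] flags=1001 NE?T → r2=0x30
[8] flags=1001 → (cmp)
[9] flags=1001 LE?F → skip
[10] flags=1001 NE?T → r0=0xe0
[11] flags=1001 CC?T → r2=0x6e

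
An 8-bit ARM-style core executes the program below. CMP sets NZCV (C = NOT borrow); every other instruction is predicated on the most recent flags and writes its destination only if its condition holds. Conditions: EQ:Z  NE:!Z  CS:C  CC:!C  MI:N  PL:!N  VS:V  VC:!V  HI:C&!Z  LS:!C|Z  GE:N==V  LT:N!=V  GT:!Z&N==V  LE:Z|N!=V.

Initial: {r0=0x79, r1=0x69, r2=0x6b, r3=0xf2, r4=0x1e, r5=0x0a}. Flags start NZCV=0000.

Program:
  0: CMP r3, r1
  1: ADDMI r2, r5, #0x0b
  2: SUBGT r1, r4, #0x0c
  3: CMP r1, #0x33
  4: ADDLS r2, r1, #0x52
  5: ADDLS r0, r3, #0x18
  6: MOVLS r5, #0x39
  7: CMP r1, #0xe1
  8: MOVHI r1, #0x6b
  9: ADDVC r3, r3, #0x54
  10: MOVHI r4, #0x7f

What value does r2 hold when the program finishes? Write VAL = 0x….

[0] flags=1010 → (cmp)
[1] flags=1010 MI?T → r2=0x15
[2] flags=1010 GT?F → skip
[3] flags=0010 → (cmp)
[4] flags=0010 LS?F → skip
[5] flags=0010 LS?F → skip
[6] flags=0010 LS?F → skip
[7] flags=1001 → (cmp)
[8] flags=1001 HI?F → skip
[9] flags=1001 VC?F → skip
[10] flags=1001 HI?F → skip

VAL = 0x15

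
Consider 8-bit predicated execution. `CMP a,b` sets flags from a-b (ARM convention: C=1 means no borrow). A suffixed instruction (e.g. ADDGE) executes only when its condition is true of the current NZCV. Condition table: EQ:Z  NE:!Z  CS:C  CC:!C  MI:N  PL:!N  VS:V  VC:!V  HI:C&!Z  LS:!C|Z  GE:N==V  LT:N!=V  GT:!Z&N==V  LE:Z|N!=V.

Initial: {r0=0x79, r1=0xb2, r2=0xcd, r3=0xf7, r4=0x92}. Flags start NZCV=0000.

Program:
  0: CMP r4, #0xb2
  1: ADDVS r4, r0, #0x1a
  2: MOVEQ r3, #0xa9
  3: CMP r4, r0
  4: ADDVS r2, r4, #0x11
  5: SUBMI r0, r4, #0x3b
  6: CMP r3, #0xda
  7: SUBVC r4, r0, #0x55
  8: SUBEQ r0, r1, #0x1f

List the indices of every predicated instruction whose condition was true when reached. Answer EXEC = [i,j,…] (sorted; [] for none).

EXEC = [4,7]

[0] flags=1000 → (cmp)
[1] flags=1000 VS?F → skip
[2] flags=1000 EQ?F → skip
[3] flags=0011 → (cmp)
[4] flags=0011 VS?T → r2=0xa3
[5] flags=0011 MI?F → skip
[6] flags=0010 → (cmp)
[7] flags=0010 VC?T → r4=0x24
[8] flags=0010 EQ?F → skip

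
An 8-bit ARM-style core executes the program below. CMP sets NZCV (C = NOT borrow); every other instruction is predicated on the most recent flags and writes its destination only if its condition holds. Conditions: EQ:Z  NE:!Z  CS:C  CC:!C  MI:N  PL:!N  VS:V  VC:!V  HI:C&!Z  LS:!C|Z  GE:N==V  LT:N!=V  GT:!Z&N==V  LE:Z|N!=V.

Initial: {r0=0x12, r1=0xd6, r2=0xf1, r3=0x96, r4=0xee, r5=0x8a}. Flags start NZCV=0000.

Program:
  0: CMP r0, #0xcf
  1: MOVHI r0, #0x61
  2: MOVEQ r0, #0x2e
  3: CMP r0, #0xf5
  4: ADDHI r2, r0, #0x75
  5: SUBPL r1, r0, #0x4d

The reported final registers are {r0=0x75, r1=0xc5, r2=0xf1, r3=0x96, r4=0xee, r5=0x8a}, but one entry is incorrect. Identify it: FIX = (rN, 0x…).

FIX = (r0, 0x12)

[0] flags=0000 → (cmp)
[1] flags=0000 HI?F → skip
[2] flags=0000 EQ?F → skip
[3] flags=0000 → (cmp)
[4] flags=0000 HI?F → skip
[5] flags=0000 PL?T → r1=0xc5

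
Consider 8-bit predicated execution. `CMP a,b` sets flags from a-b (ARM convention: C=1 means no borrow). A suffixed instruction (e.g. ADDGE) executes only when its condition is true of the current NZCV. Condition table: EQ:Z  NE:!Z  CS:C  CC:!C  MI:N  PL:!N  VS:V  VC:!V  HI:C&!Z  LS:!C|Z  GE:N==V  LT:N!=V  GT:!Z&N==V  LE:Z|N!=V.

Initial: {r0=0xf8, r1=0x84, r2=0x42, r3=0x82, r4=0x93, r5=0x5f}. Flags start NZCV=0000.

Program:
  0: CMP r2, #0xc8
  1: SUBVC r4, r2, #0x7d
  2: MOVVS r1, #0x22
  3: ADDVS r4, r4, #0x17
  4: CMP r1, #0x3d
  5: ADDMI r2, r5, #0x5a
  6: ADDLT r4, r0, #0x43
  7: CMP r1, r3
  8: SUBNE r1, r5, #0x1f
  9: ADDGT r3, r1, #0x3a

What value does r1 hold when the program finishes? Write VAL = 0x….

0: ✓ CMP  NZCV=0000
1: ✓ SUBVC  r4←0xc5
2: · MOVVS
3: · ADDVS
4: ✓ CMP  NZCV=0011
5: · ADDMI
6: ✓ ADDLT  r4←0x3b
7: ✓ CMP  NZCV=0010
8: ✓ SUBNE  r1←0x40
9: ✓ ADDGT  r3←0x7a

VAL = 0x40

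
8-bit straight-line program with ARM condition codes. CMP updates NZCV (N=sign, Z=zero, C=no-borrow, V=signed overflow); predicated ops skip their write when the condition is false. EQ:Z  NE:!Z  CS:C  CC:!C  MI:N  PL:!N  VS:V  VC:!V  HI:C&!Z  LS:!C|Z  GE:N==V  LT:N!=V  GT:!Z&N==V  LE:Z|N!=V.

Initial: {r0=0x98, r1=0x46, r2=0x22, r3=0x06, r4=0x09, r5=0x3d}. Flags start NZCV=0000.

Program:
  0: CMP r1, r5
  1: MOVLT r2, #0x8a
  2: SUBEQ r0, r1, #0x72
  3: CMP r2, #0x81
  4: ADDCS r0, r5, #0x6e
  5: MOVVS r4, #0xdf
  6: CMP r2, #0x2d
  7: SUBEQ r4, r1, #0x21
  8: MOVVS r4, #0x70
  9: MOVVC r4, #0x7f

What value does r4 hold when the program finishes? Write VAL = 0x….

[0] flags=0010 → (cmp)
[1] flags=0010 LT?F → skip
[2] flags=0010 EQ?F → skip
[3] flags=1001 → (cmp)
[4] flags=1001 CS?F → skip
[5] flags=1001 VS?T → r4=0xdf
[6] flags=1000 → (cmp)
[7] flags=1000 EQ?F → skip
[8] flags=1000 VS?F → skip
[9] flags=1000 VC?T → r4=0x7f

VAL = 0x7f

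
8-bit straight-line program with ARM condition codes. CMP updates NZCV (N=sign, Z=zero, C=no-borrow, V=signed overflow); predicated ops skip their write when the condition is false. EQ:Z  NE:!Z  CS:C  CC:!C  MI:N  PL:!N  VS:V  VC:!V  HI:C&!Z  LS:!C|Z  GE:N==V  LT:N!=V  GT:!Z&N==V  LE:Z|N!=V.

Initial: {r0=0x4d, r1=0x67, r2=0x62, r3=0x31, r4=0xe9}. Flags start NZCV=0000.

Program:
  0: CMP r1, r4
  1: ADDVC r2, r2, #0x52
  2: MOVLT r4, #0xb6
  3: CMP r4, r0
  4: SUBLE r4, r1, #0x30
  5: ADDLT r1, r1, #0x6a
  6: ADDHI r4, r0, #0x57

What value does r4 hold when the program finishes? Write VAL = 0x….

0: ✓ CMP  NZCV=0000
1: ✓ ADDVC  r2←0xb4
2: · MOVLT
3: ✓ CMP  NZCV=1010
4: ✓ SUBLE  r4←0x37
5: ✓ ADDLT  r1←0xd1
6: ✓ ADDHI  r4←0xa4

VAL = 0xa4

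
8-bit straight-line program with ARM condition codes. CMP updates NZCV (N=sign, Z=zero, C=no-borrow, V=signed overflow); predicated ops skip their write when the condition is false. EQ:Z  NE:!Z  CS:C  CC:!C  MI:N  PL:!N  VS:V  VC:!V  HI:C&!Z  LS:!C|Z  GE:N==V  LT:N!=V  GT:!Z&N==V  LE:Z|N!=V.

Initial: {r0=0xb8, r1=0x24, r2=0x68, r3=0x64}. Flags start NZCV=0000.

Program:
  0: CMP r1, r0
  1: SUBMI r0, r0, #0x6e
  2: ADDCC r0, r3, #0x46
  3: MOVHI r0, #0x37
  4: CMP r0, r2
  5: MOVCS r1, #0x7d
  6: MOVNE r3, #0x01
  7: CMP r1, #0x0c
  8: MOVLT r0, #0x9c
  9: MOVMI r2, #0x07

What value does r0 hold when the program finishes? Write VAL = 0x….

VAL = 0xaa

0: ✓ CMP  NZCV=0000
1: · SUBMI
2: ✓ ADDCC  r0←0xaa
3: · MOVHI
4: ✓ CMP  NZCV=0011
5: ✓ MOVCS  r1←0x7d
6: ✓ MOVNE  r3←0x01
7: ✓ CMP  NZCV=0010
8: · MOVLT
9: · MOVMI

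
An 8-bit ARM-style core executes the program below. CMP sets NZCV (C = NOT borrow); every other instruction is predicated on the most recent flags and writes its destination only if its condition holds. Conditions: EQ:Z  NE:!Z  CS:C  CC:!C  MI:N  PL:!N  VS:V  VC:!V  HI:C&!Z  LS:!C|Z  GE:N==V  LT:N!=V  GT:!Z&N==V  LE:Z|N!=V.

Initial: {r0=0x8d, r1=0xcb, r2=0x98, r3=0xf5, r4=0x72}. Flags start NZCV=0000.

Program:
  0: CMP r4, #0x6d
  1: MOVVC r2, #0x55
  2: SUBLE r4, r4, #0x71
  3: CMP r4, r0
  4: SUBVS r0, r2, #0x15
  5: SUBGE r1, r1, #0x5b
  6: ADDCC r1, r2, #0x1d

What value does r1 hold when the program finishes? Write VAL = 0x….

VAL = 0x72

0: ✓ CMP  NZCV=0010
1: ✓ MOVVC  r2←0x55
2: · SUBLE
3: ✓ CMP  NZCV=1001
4: ✓ SUBVS  r0←0x40
5: ✓ SUBGE  r1←0x70
6: ✓ ADDCC  r1←0x72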